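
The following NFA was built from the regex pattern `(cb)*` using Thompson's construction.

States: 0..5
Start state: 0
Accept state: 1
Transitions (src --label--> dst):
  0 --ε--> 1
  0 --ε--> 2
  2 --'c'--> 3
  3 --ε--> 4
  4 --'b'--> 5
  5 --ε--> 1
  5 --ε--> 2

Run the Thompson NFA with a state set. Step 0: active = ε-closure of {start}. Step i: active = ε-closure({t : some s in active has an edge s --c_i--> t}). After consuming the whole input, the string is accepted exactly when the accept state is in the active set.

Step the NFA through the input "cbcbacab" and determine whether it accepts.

Answer: REJECT

Derivation:
S₀ = ε-closure({0}) = {0,1,2}
'c' @ 1: {3,4}
'b' @ 2: {1,2,5}  (accept∈set)
'c' @ 3: {3,4}
'b' @ 4: {1,2,5}  (accept∈set)
'a' @ 5: {}  — dead — no transitions
rest 'cab' ignored (set empty)
final: {}; accept 1 not in set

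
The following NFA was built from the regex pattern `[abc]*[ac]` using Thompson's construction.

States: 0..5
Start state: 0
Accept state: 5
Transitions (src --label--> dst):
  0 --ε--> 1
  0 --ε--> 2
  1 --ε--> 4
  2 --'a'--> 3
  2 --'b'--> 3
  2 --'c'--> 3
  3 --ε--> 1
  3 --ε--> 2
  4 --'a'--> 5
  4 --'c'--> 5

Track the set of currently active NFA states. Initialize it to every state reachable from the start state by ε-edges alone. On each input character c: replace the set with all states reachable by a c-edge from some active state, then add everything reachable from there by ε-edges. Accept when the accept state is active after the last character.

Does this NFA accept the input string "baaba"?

initial (ε-close {0}): {0,1,2,4}
'b' @ 1: {1,2,3,4}
'a' @ 2: {1,2,3,4,5}  (accept∈set)
'a' @ 3: {1,2,3,4,5}  (accept∈set)
'b' @ 4: {1,2,3,4}
'a' @ 5: {1,2,3,4,5}  (accept∈set)
final: {1,2,3,4,5}; accept 5 in set

Answer: ACCEPT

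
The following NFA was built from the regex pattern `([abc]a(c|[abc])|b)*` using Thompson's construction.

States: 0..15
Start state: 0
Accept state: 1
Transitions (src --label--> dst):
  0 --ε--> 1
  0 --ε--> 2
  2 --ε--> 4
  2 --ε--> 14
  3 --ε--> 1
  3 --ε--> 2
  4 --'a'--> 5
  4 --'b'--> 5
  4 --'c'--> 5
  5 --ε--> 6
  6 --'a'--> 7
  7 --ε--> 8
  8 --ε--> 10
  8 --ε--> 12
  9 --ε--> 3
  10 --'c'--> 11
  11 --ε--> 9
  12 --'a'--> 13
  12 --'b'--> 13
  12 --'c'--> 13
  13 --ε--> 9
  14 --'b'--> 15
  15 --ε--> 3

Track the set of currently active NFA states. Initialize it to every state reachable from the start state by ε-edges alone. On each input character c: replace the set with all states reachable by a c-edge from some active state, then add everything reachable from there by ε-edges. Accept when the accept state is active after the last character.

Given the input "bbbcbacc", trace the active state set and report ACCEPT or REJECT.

Answer: REJECT

Derivation:
initial (ε-close {0}): {0,1,2,4,14}
'b' @ 1: {1,2,3,4,5,6,14,15}  ✓accept
'b' @ 2: {1,2,3,4,5,6,14,15}  ✓accept
'b' @ 3: {1,2,3,4,5,6,14,15}  ✓accept
'c' @ 4: {5,6}
'b' @ 5: {}  — dead — no transitions
rest 'acc' ignored (set empty)
after full input: {}  (accept=1 not in)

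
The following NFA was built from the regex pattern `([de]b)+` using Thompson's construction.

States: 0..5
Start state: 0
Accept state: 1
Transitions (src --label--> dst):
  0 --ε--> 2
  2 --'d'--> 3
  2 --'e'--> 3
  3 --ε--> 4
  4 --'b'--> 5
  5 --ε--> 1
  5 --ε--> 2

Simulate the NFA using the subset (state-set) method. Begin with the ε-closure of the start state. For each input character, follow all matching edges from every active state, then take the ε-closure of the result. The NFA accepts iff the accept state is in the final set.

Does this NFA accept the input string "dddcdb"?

initial (ε-close {0}): {0,2}
'd' @ 1: {3,4}
'd' @ 2: {}  — no active states
rest 'dcdb' ignored (set empty)
end set {} — state 1 not in

Answer: REJECT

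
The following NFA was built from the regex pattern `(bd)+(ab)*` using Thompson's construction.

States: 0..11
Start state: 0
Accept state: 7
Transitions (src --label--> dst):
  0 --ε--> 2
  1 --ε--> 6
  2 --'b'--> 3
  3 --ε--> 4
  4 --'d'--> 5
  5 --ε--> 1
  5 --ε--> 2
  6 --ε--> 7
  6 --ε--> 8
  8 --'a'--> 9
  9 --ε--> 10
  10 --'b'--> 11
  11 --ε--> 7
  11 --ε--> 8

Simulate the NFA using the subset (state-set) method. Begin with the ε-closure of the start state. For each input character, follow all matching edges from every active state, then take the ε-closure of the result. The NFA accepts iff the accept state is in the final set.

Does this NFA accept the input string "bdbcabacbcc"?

start: ε-closure({0}) = {0,2}
'b' @ 1: {3,4}
'd' @ 2: {1,2,5,6,7,8}  (accept∈set)
'b' @ 3: {3,4}
'c' @ 4: {}  — state set empty
rest 'abacbcc' ignored (set empty)
end set {} — state 7 not in

Answer: REJECT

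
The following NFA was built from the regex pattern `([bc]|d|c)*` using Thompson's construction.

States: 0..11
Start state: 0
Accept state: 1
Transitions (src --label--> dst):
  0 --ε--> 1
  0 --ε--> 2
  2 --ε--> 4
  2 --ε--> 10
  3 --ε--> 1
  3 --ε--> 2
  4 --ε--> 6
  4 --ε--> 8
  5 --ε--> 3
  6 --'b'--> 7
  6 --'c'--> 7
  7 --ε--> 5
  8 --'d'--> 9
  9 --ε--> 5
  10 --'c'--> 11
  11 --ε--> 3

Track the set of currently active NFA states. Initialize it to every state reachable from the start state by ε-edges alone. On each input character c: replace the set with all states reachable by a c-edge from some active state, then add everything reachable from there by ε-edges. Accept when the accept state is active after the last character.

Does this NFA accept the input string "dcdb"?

Answer: ACCEPT

Derivation:
S₀ = ε-closure({0}) = {0,1,2,4,6,8,10}
'd' @ 1: {1,2,3,4,5,6,8,9,10}  ✓accept
'c' @ 2: {1,2,3,4,5,6,7,8,10,11}  ✓accept
'd' @ 3: {1,2,3,4,5,6,8,9,10}  ✓accept
'b' @ 4: {1,2,3,4,5,6,7,8,10}  ✓accept
final: {1,2,3,4,5,6,7,8,10}; accept 1 in set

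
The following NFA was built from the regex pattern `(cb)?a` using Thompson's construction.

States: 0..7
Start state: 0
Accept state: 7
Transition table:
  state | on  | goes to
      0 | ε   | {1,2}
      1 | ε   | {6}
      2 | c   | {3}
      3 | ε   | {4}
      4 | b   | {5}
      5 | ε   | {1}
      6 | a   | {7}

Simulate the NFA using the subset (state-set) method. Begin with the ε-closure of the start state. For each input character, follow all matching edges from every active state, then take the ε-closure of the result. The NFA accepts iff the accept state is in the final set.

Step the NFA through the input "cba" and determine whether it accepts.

Answer: ACCEPT

Steps:
initial (ε-close {0}): {0,1,2,6}
'c' @ 1: {3,4}
'b' @ 2: {1,5,6}
'a' @ 3: {7}  ✓accept
after full input: {7}  (accept=7 in)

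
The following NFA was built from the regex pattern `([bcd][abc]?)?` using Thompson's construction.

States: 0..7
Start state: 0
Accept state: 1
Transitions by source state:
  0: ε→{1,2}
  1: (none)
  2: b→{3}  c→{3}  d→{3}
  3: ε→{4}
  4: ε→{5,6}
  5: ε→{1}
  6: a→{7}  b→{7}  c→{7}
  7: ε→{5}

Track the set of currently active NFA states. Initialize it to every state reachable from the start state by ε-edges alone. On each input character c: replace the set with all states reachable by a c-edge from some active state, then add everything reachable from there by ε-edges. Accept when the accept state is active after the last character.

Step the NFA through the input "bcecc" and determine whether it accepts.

Answer: REJECT

Trace:
initial (ε-close {0}): {0,1,2}
'b' @ 1: {1,3,4,5,6}  ✓accept
'c' @ 2: {1,5,7}  ✓accept
'e' @ 3: {}  — no active states
rest 'cc' ignored (set empty)
end set {} — state 1 not in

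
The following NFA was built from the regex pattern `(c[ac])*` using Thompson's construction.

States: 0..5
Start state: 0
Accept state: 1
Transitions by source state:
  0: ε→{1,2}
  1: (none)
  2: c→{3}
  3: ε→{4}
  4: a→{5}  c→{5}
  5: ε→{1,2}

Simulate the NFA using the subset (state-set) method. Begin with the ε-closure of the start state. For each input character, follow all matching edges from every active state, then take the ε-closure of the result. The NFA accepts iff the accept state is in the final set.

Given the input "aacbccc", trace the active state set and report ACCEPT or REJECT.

Answer: REJECT

Derivation:
initial (ε-close {0}): {0,1,2}
'a' @ 1: {}  — state set empty
rest 'acbccc' ignored (set empty)
end set {} — state 1 not in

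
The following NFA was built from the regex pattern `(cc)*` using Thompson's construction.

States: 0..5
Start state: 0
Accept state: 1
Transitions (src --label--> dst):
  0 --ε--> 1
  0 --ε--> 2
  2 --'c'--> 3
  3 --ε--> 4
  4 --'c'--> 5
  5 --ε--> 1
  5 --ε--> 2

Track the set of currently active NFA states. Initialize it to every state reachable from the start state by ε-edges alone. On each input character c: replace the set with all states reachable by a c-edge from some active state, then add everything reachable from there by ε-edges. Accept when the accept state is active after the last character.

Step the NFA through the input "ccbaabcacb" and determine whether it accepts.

Answer: REJECT

Trace:
start: ε-closure({0}) = {0,1,2}
'c' @ 1: {3,4}
'c' @ 2: {1,2,5}  [accepting]
'b' @ 3: {}  — dead — no transitions
rest 'aabcacb' ignored (set empty)
end set {} — state 1 not in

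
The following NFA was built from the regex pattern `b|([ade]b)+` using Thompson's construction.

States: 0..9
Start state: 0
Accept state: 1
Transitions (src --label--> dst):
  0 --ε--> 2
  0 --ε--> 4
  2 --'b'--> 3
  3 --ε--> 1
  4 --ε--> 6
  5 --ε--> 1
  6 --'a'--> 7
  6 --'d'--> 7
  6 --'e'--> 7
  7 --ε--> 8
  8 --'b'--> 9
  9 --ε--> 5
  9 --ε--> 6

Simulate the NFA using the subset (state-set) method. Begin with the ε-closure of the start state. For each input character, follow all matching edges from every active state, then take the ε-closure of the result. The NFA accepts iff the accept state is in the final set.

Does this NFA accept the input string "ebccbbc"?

Answer: REJECT

Steps:
initial (ε-close {0}): {0,2,4,6}
'e' @ 1: {7,8}
'b' @ 2: {1,5,6,9}  (accept∈set)
'c' @ 3: {}  — dead — no transitions
rest 'cbbc' ignored (set empty)
end set {} — state 1 not in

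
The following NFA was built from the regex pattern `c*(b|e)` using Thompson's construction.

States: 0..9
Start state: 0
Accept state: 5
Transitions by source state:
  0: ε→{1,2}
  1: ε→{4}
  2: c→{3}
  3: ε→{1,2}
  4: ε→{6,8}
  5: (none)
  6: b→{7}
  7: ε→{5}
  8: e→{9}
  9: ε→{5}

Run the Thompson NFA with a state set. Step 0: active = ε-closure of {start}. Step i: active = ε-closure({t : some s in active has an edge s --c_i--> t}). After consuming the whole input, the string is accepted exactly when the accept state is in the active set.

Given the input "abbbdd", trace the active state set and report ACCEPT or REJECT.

Answer: REJECT

Trace:
start: ε-closure({0}) = {0,1,2,4,6,8}
'a' @ 1: {}  — dead — no transitions
rest 'bbbdd' ignored (set empty)
end set {} — state 5 not in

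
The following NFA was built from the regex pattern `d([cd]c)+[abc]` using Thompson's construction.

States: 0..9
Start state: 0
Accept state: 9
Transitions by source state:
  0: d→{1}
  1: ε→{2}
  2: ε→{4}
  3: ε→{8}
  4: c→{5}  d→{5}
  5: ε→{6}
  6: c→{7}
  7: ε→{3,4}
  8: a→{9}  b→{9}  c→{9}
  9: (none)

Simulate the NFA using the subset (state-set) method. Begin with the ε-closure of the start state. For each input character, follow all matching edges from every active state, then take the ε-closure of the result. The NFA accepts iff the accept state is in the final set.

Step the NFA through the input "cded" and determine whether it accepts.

Answer: REJECT

Derivation:
S₀ = ε-closure({0}) = {0}
'c' @ 1: {}  — state set empty
rest 'ded' ignored (set empty)
after full input: {}  (accept=9 not in)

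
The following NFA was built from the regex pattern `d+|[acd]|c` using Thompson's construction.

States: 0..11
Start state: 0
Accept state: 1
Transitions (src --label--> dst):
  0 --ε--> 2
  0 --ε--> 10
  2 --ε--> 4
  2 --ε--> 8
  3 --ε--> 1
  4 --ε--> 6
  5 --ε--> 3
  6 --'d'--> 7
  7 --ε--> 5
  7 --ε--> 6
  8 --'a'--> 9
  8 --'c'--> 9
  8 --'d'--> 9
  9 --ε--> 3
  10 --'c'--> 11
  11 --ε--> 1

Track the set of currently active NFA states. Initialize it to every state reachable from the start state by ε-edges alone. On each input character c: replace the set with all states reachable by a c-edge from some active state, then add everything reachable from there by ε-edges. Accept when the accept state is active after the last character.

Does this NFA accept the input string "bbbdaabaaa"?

start: ε-closure({0}) = {0,2,4,6,8,10}
'b' @ 1: {}  — no active states
rest 'bbdaabaaa' ignored (set empty)
end set {} — state 1 not in

Answer: REJECT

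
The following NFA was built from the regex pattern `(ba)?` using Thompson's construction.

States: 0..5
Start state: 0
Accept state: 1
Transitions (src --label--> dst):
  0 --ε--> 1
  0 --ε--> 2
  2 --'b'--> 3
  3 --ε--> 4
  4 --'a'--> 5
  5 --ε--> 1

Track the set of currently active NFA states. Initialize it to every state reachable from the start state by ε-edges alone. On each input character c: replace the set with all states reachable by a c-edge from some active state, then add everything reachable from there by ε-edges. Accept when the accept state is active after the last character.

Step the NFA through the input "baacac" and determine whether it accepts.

Answer: REJECT

Steps:
start: ε-closure({0}) = {0,1,2}
'b' @ 1: {3,4}
'a' @ 2: {1,5}  ✓accept
'a' @ 3: {}  — dead — no transitions
rest 'cac' ignored (set empty)
after full input: {}  (accept=1 not in)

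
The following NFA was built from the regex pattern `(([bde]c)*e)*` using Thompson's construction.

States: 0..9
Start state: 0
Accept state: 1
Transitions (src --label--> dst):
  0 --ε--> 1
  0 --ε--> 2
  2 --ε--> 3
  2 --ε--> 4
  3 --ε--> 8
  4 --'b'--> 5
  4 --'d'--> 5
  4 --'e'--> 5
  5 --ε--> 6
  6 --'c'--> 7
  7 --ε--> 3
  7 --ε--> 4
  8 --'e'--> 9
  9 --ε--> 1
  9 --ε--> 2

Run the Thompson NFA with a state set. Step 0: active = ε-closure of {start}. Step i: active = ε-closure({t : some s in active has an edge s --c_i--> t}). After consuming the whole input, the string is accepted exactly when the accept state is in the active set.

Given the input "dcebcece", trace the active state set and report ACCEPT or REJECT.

S₀ = ε-closure({0}) = {0,1,2,3,4,8}
'd' @ 1: {5,6}
'c' @ 2: {3,4,7,8}
'e' @ 3: {1,2,3,4,5,6,8,9}  [accepting]
'b' @ 4: {5,6}
'c' @ 5: {3,4,7,8}
'e' @ 6: {1,2,3,4,5,6,8,9}  [accepting]
'c' @ 7: {3,4,7,8}
'e' @ 8: {1,2,3,4,5,6,8,9}  [accepting]
after full input: {1,2,3,4,5,6,8,9}  (accept=1 in)

Answer: ACCEPT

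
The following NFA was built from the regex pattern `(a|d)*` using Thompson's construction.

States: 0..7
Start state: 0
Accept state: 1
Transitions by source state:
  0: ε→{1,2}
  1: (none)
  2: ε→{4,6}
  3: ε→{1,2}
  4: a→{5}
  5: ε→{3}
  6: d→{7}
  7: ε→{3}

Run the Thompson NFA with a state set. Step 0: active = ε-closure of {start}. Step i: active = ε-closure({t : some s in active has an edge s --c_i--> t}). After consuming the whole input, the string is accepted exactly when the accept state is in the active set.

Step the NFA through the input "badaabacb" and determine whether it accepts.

Answer: REJECT

Trace:
start: ε-closure({0}) = {0,1,2,4,6}
'b' @ 1: {}  — state set empty
rest 'adaabacb' ignored (set empty)
after full input: {}  (accept=1 not in)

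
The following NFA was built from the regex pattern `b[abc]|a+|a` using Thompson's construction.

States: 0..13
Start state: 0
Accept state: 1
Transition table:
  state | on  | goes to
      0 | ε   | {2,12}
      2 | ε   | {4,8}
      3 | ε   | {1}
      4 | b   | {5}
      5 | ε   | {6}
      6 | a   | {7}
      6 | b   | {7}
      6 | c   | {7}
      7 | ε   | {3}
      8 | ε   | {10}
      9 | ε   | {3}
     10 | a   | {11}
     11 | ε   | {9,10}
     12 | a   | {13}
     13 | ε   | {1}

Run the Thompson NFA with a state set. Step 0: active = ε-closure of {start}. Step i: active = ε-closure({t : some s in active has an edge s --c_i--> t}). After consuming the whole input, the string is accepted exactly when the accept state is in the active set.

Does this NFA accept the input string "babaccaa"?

S₀ = ε-closure({0}) = {0,2,4,8,10,12}
'b' @ 1: {5,6}
'a' @ 2: {1,3,7}  (accept∈set)
'b' @ 3: {}  — no active states
rest 'accaa' ignored (set empty)
final: {}; accept 1 not in set

Answer: REJECT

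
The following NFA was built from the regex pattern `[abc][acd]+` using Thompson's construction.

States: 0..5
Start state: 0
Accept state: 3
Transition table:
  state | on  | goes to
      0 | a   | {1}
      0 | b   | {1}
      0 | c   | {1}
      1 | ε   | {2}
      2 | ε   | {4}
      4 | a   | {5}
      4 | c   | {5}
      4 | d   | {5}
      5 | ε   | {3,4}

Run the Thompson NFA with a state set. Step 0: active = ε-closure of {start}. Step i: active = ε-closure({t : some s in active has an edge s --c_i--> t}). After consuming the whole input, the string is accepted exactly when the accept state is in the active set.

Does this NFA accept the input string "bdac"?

initial (ε-close {0}): {0}
'b' @ 1: {1,2,4}
'd' @ 2: {3,4,5}  [accepting]
'a' @ 3: {3,4,5}  [accepting]
'c' @ 4: {3,4,5}  [accepting]
after full input: {3,4,5}  (accept=3 in)

Answer: ACCEPT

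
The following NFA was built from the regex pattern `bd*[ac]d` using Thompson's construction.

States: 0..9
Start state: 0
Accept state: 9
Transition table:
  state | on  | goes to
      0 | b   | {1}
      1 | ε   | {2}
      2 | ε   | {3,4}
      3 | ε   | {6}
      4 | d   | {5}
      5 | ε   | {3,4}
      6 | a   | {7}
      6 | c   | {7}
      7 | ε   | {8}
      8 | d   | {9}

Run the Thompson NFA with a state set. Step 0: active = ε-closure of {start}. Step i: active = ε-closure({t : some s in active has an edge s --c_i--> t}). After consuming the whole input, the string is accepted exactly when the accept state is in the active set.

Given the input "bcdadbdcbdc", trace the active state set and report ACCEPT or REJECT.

start: ε-closure({0}) = {0}
'b' @ 1: {1,2,3,4,6}
'c' @ 2: {7,8}
'd' @ 3: {9}  [accepting]
'a' @ 4: {}  — dead — no transitions
rest 'dbdcbdc' ignored (set empty)
final: {}; accept 9 not in set

Answer: REJECT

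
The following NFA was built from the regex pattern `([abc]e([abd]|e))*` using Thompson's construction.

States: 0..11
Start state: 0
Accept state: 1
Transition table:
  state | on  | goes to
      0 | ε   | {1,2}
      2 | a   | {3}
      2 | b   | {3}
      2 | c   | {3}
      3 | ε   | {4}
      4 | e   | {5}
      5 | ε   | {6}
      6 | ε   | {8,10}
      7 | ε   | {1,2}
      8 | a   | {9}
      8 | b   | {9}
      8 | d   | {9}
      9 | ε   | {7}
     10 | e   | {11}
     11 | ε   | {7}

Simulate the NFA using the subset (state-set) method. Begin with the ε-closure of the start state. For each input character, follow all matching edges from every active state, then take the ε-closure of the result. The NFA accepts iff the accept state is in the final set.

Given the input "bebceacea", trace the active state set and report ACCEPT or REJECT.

Answer: ACCEPT

Trace:
start: ε-closure({0}) = {0,1,2}
'b' @ 1: {3,4}
'e' @ 2: {5,6,8,10}
'b' @ 3: {1,2,7,9}  (accept∈set)
'c' @ 4: {3,4}
'e' @ 5: {5,6,8,10}
'a' @ 6: {1,2,7,9}  (accept∈set)
'c' @ 7: {3,4}
'e' @ 8: {5,6,8,10}
'a' @ 9: {1,2,7,9}  (accept∈set)
final: {1,2,7,9}; accept 1 in set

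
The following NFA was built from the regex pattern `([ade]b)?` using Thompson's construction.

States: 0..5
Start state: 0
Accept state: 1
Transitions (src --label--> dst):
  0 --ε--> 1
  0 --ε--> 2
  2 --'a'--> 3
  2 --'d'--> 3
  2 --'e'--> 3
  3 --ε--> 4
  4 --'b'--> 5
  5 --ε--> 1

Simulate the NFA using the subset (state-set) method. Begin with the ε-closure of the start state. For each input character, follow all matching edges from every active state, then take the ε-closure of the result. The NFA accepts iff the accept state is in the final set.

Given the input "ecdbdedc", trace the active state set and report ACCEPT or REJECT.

Answer: REJECT

Derivation:
S₀ = ε-closure({0}) = {0,1,2}
'e' @ 1: {3,4}
'c' @ 2: {}  — dead — no transitions
rest 'dbdedc' ignored (set empty)
after full input: {}  (accept=1 not in)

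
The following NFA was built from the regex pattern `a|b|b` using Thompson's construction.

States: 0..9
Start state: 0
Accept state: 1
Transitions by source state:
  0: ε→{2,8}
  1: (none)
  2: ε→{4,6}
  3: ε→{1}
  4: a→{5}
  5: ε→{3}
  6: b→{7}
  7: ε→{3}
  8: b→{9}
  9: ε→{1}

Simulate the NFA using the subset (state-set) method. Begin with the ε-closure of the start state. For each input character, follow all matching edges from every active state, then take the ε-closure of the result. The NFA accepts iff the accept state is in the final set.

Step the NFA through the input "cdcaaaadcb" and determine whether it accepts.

start: ε-closure({0}) = {0,2,4,6,8}
'c' @ 1: {}  — no active states
rest 'dcaaaadcb' ignored (set empty)
final: {}; accept 1 not in set

Answer: REJECT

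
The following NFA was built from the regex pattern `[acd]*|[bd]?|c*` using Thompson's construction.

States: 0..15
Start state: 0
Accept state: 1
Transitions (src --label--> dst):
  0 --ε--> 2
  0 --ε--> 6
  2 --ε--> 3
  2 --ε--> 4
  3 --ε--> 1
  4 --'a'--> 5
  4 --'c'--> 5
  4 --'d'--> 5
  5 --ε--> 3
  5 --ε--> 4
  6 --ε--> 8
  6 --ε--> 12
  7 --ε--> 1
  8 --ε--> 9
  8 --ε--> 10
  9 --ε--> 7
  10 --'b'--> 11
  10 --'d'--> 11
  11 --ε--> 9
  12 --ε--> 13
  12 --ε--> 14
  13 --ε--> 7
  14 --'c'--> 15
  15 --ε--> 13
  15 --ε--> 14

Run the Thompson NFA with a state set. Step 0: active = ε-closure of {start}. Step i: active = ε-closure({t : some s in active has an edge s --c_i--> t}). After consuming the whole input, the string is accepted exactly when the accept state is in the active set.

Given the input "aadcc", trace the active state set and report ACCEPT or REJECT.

start: ε-closure({0}) = {0,1,2,3,4,6,7,8,9,10,12,13,14}
'a' @ 1: {1,3,4,5}  (accept∈set)
'a' @ 2: {1,3,4,5}  (accept∈set)
'd' @ 3: {1,3,4,5}  (accept∈set)
'c' @ 4: {1,3,4,5}  (accept∈set)
'c' @ 5: {1,3,4,5}  (accept∈set)
after full input: {1,3,4,5}  (accept=1 in)

Answer: ACCEPT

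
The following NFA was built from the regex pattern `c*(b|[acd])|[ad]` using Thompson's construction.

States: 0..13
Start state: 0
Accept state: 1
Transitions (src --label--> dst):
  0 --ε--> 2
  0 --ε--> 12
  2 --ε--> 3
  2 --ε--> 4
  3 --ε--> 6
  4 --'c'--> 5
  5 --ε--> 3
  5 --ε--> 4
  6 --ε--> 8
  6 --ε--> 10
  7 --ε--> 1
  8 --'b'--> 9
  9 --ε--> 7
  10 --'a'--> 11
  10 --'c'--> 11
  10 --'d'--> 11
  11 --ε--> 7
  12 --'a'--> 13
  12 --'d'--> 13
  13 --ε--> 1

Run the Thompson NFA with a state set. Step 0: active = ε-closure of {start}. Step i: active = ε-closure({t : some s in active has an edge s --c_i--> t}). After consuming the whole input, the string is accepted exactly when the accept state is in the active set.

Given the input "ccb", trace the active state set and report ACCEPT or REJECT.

Answer: ACCEPT

Steps:
initial (ε-close {0}): {0,2,3,4,6,8,10,12}
'c' @ 1: {1,3,4,5,6,7,8,10,11}  (accept∈set)
'c' @ 2: {1,3,4,5,6,7,8,10,11}  (accept∈set)
'b' @ 3: {1,7,9}  (accept∈set)
final: {1,7,9}; accept 1 in set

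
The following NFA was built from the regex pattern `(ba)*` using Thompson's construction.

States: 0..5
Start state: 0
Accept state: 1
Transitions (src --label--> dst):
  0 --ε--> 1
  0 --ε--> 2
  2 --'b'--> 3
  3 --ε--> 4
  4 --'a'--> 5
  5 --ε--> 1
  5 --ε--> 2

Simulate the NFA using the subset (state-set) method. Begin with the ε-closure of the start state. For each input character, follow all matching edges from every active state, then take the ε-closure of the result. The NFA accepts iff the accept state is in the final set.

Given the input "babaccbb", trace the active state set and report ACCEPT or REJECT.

Answer: REJECT

Steps:
initial (ε-close {0}): {0,1,2}
'b' @ 1: {3,4}
'a' @ 2: {1,2,5}  [accepting]
'b' @ 3: {3,4}
'a' @ 4: {1,2,5}  [accepting]
'c' @ 5: {}  — no active states
rest 'cbb' ignored (set empty)
end set {} — state 1 not in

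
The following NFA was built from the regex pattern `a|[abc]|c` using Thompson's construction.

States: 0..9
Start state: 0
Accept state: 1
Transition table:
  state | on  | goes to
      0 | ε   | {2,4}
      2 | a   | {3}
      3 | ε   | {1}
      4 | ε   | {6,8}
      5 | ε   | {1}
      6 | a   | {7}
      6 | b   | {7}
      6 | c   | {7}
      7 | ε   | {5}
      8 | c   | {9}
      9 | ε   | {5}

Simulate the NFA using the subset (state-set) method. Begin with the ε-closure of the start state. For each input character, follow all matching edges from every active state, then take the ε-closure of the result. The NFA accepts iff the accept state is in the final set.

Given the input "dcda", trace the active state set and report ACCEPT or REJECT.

Answer: REJECT

Trace:
start: ε-closure({0}) = {0,2,4,6,8}
'd' @ 1: {}  — state set empty
rest 'cda' ignored (set empty)
after full input: {}  (accept=1 not in)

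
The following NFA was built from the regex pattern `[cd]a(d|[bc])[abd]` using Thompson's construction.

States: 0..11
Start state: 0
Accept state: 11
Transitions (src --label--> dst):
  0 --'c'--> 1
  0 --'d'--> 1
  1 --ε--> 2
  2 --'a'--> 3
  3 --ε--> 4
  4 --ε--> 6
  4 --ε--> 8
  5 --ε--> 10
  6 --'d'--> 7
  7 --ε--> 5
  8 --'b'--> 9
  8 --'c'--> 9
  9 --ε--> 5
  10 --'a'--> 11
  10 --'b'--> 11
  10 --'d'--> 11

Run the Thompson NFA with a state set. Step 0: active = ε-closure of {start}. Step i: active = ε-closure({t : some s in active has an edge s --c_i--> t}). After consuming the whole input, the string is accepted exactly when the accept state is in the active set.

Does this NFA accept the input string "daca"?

start: ε-closure({0}) = {0}
'd' @ 1: {1,2}
'a' @ 2: {3,4,6,8}
'c' @ 3: {5,9,10}
'a' @ 4: {11}  ✓accept
after full input: {11}  (accept=11 in)

Answer: ACCEPT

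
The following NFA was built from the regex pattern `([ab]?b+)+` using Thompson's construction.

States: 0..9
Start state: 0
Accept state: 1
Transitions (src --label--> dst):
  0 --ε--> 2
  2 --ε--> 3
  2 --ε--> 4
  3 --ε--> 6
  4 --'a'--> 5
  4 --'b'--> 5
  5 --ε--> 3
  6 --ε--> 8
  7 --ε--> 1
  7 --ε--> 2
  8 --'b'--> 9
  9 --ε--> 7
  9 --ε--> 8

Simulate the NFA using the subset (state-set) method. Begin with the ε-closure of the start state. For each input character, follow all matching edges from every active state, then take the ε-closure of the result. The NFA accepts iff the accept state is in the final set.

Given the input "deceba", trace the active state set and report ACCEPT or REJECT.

Answer: REJECT

Trace:
initial (ε-close {0}): {0,2,3,4,6,8}
'd' @ 1: {}  — state set empty
rest 'eceba' ignored (set empty)
after full input: {}  (accept=1 not in)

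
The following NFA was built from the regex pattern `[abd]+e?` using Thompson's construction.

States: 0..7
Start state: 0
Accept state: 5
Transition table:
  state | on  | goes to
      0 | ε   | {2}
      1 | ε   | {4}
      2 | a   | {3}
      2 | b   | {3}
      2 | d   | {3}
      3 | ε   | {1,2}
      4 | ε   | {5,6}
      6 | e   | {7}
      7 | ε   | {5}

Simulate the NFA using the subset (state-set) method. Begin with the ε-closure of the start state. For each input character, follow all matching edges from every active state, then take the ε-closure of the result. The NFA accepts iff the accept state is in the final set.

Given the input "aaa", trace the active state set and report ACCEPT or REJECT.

Answer: ACCEPT

Steps:
S₀ = ε-closure({0}) = {0,2}
'a' @ 1: {1,2,3,4,5,6}  [accepting]
'a' @ 2: {1,2,3,4,5,6}  [accepting]
'a' @ 3: {1,2,3,4,5,6}  [accepting]
after full input: {1,2,3,4,5,6}  (accept=5 in)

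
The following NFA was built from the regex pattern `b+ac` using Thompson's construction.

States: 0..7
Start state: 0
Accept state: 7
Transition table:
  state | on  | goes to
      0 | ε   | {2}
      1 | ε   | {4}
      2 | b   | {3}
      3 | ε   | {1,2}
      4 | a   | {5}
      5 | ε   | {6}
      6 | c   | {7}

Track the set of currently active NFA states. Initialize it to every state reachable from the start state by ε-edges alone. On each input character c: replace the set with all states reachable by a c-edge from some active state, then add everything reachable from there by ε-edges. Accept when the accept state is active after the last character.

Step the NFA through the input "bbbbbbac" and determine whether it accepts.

initial (ε-close {0}): {0,2}
'b' @ 1: {1,2,3,4}
'b' @ 2: {1,2,3,4}
'b' @ 3: {1,2,3,4}
'b' @ 4: {1,2,3,4}
'b' @ 5: {1,2,3,4}
'b' @ 6: {1,2,3,4}
'a' @ 7: {5,6}
'c' @ 8: {7}  [accepting]
final: {7}; accept 7 in set

Answer: ACCEPT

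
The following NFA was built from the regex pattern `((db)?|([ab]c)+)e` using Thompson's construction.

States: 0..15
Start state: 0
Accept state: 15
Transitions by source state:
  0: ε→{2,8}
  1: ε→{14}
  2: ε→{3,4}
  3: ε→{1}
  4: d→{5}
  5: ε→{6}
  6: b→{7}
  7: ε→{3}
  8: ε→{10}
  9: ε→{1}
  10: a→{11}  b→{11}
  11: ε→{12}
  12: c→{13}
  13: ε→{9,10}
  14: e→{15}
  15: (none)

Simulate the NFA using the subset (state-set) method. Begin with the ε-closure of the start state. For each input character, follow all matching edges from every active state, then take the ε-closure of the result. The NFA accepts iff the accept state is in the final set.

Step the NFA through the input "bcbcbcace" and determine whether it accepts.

initial (ε-close {0}): {0,1,2,3,4,8,10,14}
'b' @ 1: {11,12}
'c' @ 2: {1,9,10,13,14}
'b' @ 3: {11,12}
'c' @ 4: {1,9,10,13,14}
'b' @ 5: {11,12}
'c' @ 6: {1,9,10,13,14}
'a' @ 7: {11,12}
'c' @ 8: {1,9,10,13,14}
'e' @ 9: {15}  (accept∈set)
end set {15} — state 15 in

Answer: ACCEPT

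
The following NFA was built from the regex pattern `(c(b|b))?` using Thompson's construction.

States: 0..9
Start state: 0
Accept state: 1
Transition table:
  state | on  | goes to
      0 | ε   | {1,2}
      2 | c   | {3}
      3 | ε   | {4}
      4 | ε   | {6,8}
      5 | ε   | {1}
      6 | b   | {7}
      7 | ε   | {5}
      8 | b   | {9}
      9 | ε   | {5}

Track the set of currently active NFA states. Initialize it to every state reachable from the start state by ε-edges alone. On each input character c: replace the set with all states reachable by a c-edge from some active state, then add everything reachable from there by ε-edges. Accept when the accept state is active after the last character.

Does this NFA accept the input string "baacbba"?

initial (ε-close {0}): {0,1,2}
'b' @ 1: {}  — dead — no transitions
rest 'aacbba' ignored (set empty)
end set {} — state 1 not in

Answer: REJECT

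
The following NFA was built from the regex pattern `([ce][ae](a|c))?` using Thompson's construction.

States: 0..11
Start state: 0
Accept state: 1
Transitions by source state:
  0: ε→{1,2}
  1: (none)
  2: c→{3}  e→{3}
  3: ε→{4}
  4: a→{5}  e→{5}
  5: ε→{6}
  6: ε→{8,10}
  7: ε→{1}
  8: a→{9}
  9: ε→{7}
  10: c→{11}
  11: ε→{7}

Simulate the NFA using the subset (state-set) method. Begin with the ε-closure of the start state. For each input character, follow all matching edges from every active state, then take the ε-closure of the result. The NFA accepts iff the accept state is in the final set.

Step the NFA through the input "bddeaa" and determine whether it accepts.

Answer: REJECT

Trace:
S₀ = ε-closure({0}) = {0,1,2}
'b' @ 1: {}  — state set empty
rest 'ddeaa' ignored (set empty)
end set {} — state 1 not in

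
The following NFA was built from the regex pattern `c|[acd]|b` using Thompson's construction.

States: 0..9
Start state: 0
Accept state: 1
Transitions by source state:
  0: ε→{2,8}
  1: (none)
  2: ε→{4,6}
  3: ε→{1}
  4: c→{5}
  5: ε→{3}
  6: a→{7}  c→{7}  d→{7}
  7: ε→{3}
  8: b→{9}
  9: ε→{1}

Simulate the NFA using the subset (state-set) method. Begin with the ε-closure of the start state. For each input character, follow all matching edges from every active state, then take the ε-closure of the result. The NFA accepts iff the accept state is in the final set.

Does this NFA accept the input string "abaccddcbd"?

start: ε-closure({0}) = {0,2,4,6,8}
'a' @ 1: {1,3,7}  [accepting]
'b' @ 2: {}  — no active states
rest 'accddcbd' ignored (set empty)
final: {}; accept 1 not in set

Answer: REJECT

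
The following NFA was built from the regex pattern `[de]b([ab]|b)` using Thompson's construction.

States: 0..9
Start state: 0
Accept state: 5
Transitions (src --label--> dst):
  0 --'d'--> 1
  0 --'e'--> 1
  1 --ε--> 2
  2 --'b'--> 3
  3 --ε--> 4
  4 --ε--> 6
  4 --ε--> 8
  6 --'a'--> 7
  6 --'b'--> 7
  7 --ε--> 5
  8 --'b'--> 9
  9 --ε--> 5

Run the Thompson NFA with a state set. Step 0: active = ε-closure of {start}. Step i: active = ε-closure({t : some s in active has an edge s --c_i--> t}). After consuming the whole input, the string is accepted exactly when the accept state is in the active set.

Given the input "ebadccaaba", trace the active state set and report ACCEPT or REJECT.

S₀ = ε-closure({0}) = {0}
'e' @ 1: {1,2}
'b' @ 2: {3,4,6,8}
'a' @ 3: {5,7}  [accepting]
'd' @ 4: {}  — state set empty
rest 'ccaaba' ignored (set empty)
final: {}; accept 5 not in set

Answer: REJECT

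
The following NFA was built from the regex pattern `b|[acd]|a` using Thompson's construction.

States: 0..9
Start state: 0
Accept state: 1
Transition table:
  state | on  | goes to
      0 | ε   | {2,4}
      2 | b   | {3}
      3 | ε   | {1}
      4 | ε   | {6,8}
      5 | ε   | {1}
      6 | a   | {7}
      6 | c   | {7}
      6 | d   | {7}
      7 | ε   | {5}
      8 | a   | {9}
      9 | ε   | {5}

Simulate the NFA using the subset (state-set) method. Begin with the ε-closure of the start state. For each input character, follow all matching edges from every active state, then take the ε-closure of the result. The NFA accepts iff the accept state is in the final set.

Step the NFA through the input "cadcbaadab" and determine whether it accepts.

start: ε-closure({0}) = {0,2,4,6,8}
'c' @ 1: {1,5,7}  ✓accept
'a' @ 2: {}  — no active states
rest 'dcbaadab' ignored (set empty)
end set {} — state 1 not in

Answer: REJECT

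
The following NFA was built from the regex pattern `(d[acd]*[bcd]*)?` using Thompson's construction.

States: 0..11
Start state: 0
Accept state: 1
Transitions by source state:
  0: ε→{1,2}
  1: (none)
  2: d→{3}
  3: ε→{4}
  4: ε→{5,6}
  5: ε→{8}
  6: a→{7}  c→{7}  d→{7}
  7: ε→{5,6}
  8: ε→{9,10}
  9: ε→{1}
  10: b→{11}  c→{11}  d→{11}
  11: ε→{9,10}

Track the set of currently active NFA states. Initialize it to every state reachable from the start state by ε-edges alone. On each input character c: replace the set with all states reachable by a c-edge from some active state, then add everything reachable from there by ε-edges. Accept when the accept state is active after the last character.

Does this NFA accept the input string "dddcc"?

Answer: ACCEPT

Trace:
initial (ε-close {0}): {0,1,2}
'd' @ 1: {1,3,4,5,6,8,9,10}  (accept∈set)
'd' @ 2: {1,5,6,7,8,9,10,11}  (accept∈set)
'd' @ 3: {1,5,6,7,8,9,10,11}  (accept∈set)
'c' @ 4: {1,5,6,7,8,9,10,11}  (accept∈set)
'c' @ 5: {1,5,6,7,8,9,10,11}  (accept∈set)
after full input: {1,5,6,7,8,9,10,11}  (accept=1 in)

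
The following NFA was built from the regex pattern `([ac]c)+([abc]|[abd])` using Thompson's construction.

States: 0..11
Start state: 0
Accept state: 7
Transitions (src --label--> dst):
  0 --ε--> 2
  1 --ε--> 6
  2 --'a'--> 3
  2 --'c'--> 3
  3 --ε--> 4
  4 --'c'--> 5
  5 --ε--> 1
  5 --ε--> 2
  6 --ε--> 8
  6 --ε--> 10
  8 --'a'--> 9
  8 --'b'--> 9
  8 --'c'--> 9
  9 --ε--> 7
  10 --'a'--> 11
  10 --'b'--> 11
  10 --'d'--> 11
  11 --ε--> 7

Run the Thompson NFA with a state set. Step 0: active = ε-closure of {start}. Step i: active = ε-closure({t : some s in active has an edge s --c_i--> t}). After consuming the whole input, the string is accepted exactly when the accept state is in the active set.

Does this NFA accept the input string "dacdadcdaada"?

start: ε-closure({0}) = {0,2}
'd' @ 1: {}  — no active states
rest 'acdadcdaada' ignored (set empty)
end set {} — state 7 not in

Answer: REJECT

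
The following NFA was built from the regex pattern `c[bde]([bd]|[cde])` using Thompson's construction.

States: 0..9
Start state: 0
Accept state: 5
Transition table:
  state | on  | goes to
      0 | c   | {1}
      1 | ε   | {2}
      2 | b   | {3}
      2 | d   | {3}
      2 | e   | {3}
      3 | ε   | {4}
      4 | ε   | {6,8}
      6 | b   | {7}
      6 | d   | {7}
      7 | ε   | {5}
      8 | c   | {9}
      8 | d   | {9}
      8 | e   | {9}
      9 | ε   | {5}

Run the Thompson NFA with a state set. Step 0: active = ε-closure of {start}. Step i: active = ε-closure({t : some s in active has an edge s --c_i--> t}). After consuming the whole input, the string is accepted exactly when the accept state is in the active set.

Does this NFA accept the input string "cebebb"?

Answer: REJECT

Trace:
S₀ = ε-closure({0}) = {0}
'c' @ 1: {1,2}
'e' @ 2: {3,4,6,8}
'b' @ 3: {5,7}  [accepting]
'e' @ 4: {}  — dead — no transitions
rest 'bb' ignored (set empty)
final: {}; accept 5 not in set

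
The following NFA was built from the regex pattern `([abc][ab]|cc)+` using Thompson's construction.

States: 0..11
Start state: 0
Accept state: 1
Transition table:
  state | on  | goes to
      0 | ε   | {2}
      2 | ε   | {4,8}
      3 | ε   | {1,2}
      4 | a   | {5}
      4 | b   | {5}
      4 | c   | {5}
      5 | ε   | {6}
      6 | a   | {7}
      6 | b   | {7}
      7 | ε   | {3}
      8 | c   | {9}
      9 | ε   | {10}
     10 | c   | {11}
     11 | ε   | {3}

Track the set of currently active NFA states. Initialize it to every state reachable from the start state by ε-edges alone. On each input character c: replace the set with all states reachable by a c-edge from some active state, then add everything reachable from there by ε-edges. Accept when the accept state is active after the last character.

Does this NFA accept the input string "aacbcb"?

Answer: ACCEPT

Steps:
S₀ = ε-closure({0}) = {0,2,4,8}
'a' @ 1: {5,6}
'a' @ 2: {1,2,3,4,7,8}  ✓accept
'c' @ 3: {5,6,9,10}
'b' @ 4: {1,2,3,4,7,8}  ✓accept
'c' @ 5: {5,6,9,10}
'b' @ 6: {1,2,3,4,7,8}  ✓accept
end set {1,2,3,4,7,8} — state 1 in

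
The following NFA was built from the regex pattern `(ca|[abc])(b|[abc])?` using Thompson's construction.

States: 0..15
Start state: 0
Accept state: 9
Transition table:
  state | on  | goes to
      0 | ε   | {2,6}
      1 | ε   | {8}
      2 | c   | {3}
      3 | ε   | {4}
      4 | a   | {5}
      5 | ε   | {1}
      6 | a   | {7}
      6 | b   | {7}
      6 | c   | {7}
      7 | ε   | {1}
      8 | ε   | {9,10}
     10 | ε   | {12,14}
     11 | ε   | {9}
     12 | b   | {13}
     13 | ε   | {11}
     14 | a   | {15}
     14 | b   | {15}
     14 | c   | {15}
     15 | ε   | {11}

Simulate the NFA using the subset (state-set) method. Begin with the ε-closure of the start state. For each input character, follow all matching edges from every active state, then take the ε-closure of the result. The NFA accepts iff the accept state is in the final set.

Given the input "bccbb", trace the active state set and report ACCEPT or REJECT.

Answer: REJECT

Derivation:
initial (ε-close {0}): {0,2,6}
'b' @ 1: {1,7,8,9,10,12,14}  [accepting]
'c' @ 2: {9,11,15}  [accepting]
'c' @ 3: {}  — no active states
rest 'bb' ignored (set empty)
end set {} — state 9 not in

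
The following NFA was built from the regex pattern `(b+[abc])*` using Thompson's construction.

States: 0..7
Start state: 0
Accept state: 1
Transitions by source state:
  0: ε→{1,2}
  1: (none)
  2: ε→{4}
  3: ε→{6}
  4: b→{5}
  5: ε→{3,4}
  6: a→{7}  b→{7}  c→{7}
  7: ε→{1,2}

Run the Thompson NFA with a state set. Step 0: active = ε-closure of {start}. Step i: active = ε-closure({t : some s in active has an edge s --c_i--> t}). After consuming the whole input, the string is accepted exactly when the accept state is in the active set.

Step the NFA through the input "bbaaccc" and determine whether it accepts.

S₀ = ε-closure({0}) = {0,1,2,4}
'b' @ 1: {3,4,5,6}
'b' @ 2: {1,2,3,4,5,6,7}  (accept∈set)
'a' @ 3: {1,2,4,7}  (accept∈set)
'a' @ 4: {}  — state set empty
rest 'ccc' ignored (set empty)
final: {}; accept 1 not in set

Answer: REJECT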